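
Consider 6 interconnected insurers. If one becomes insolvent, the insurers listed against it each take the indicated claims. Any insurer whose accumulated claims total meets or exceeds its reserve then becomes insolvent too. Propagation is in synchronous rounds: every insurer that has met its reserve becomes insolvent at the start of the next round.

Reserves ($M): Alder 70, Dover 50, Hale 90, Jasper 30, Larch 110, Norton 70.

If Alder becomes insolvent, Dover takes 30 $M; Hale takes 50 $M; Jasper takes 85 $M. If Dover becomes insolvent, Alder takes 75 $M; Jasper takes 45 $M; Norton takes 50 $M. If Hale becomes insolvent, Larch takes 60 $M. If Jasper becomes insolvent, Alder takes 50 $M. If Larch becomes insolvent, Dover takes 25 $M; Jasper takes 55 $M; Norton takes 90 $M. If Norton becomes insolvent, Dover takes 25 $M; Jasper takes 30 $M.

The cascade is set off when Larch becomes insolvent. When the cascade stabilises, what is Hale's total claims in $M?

50

Round 1 — Larch becomes insolvent (initial).
  Dover: +25 → 25 < 50
  Jasper: +55 → 55 ≥ 30
  Norton: +90 → 90 ≥ 70
Round 2 — Jasper, Norton become insolvent.
  Alder: +50 → 50 < 70
  Dover: +25 → 50 ≥ 50
Round 3 — Dover becomes insolvent.
  Alder: +75 → 125 ≥ 70
Round 4 — Alder becomes insolvent.
  Hale: +50 → 50 < 90
No further insolvencies.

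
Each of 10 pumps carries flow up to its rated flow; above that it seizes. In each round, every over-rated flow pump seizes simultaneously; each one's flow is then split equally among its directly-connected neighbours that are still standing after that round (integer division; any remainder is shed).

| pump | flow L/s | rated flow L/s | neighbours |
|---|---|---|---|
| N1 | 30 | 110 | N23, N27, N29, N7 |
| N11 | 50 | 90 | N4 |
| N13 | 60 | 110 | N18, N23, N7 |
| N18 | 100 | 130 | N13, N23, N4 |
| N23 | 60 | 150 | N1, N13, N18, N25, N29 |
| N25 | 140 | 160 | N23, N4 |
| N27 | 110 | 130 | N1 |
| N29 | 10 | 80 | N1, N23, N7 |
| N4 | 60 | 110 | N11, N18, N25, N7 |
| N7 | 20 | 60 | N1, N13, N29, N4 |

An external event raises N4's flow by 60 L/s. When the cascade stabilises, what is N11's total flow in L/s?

80

Round 1 — N4 at 120 > 110. N4 seizes.
  N4 sheds 120 L/s to N11, N18, N25, N7: 30 each.
    N11: 50+30 = 80 ≤ 90
    N18: 100+30 = 130 ≤ 130
    N25: 140+30 = 170 > 160
    N7: 20+30 = 50 ≤ 60
Round 2 — N25 seizes.
  N25 sheds 170 L/s to N23: 170 each.
    N23: 60+170 = 230 > 150
Round 3 — N23 seizes.
  N23 sheds 230 L/s to N1, N13, N18, N29: 57 each (2 lost).
    N1: 30+57 = 87 ≤ 110
    N13: 60+57 = 117 > 110
    N18: 130+57 = 187 > 130
    N29: 10+57 = 67 ≤ 80
Round 4 — N13, N18 seize.
  N13 sheds 117 L/s to N7: 117 each.
    N7: 50+117 = 167 > 60
  N18 sheds 187 L/s: no online neighbours, lost.
Round 5 — N7 seizes.
  N7 sheds 167 L/s to N1, N29: 83 each (1 lost).
    N1: 87+83 = 170 > 110
    N29: 67+83 = 150 > 80
Round 6 — N1, N29 seize.
  N1 sheds 170 L/s to N27: 170 each.
    N27: 110+170 = 280 > 130
  N29 sheds 150 L/s: no online neighbours, lost.
Round 7 — N27 seizes.
  N27 sheds 280 L/s: no online neighbours, lost.
No further seizures.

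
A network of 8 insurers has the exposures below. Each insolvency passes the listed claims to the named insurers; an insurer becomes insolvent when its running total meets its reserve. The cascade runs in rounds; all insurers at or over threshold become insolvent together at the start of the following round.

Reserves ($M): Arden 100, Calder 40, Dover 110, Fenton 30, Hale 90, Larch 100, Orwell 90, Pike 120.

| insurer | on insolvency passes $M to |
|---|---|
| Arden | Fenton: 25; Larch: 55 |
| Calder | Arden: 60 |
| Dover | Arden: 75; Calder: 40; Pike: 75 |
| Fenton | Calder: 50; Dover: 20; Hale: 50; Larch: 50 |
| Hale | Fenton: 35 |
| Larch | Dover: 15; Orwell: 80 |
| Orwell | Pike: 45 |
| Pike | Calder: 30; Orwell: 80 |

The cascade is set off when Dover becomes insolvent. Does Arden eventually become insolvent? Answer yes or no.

Round 1 — Dover becomes insolvent (initial).
  Arden: +75 → 75 < 100
  Calder: +40 → 40 ≥ 40
  Pike: +75 → 75 < 120
Round 2 — Calder becomes insolvent.
  Arden: +60 → 135 ≥ 100
Round 3 — Arden becomes insolvent.
  Fenton: +25 → 25 < 30
  Larch: +55 → 55 < 100
No further insolvencies.

yes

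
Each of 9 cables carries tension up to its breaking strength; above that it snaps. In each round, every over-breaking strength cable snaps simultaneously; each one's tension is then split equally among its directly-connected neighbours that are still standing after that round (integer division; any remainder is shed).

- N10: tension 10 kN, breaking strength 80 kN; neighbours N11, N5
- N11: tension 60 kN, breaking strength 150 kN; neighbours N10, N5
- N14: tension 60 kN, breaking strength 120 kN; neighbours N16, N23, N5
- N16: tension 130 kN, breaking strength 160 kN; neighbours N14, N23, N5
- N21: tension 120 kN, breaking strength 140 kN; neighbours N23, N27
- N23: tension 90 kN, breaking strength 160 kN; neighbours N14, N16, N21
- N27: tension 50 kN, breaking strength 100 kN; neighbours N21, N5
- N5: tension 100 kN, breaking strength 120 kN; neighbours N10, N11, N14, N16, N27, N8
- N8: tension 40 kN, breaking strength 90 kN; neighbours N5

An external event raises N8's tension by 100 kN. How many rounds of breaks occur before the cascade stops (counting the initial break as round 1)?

6

Round 1 — N8 at 140 > 90. N8 snaps.
  N8 sheds 140 kN to N5: 140 each.
    N5: 100+140 = 240 > 120
Round 2 — N5 snaps.
  N5 sheds 240 kN to N10, N11, N14, N16, N27: 48 each.
    N10: 10+48 = 58 ≤ 80
    N11: 60+48 = 108 ≤ 150
    N14: 60+48 = 108 ≤ 120
    N16: 130+48 = 178 > 160
    N27: 50+48 = 98 ≤ 100
Round 3 — N16 snaps.
  N16 sheds 178 kN to N14, N23: 89 each.
    N14: 108+89 = 197 > 120
    N23: 90+89 = 179 > 160
Round 4 — N14, N23 snap.
  N14 sheds 197 kN: no online neighbours, lost.
  N23 sheds 179 kN to N21: 179 each.
    N21: 120+179 = 299 > 140
Round 5 — N21 snaps.
  N21 sheds 299 kN to N27: 299 each.
    N27: 98+299 = 397 > 100
Round 6 — N27 snaps.
  N27 sheds 397 kN: no online neighbours, lost.
No further breaks.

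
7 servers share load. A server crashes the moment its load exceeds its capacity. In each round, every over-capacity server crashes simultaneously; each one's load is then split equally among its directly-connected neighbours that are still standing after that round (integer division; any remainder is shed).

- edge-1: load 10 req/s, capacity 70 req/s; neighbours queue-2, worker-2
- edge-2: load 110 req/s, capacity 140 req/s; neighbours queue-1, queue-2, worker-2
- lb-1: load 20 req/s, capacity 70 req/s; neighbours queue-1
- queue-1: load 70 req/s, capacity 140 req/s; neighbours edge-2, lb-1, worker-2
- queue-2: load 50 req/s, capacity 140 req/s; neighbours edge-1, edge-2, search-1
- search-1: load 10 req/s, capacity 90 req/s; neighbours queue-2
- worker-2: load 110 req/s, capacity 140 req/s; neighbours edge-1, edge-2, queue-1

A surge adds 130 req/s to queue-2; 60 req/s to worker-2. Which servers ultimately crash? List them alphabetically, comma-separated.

edge-1, edge-2, lb-1, queue-1, queue-2, worker-2

Round 1 — queue-2 at 180 > 140; worker-2 at 170 > 140. queue-2, worker-2 crash.
  queue-2 sheds 180 req/s to edge-1, edge-2, search-1: 60 each.
    edge-1: 10+60 = 70 ≤ 70
    edge-2: 110+60 = 170 > 140
    search-1: 10+60 = 70 ≤ 90
  worker-2 sheds 170 req/s to edge-1, edge-2, queue-1: 56 each (2 lost).
    edge-1: 70+56 = 126 > 70
    edge-2: 170+56 = 226 > 140
    queue-1: 70+56 = 126 ≤ 140
Round 2 — edge-1, edge-2 crash.
  edge-1 sheds 126 req/s: no online neighbours, lost.
  edge-2 sheds 226 req/s to queue-1: 226 each.
    queue-1: 126+226 = 352 > 140
Round 3 — queue-1 crashes.
  queue-1 sheds 352 req/s to lb-1: 352 each.
    lb-1: 20+352 = 372 > 70
Round 4 — lb-1 crashes.
  lb-1 sheds 372 req/s: no online neighbours, lost.
No further crashes.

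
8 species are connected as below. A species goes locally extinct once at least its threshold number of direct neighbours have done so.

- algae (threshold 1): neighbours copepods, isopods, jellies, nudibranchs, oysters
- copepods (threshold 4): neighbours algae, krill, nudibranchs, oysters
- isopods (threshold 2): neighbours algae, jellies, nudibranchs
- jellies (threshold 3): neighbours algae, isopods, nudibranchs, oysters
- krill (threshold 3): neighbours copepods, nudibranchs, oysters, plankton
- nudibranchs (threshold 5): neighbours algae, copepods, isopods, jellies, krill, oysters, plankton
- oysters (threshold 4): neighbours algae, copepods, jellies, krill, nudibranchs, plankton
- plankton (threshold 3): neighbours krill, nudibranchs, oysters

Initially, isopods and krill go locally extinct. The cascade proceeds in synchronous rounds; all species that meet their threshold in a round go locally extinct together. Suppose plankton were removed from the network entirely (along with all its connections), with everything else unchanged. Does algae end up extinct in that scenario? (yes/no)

yes

With plankton removed:
Round 1 — isopods, krill go locally extinct (initial).
Round 2 — checking thresholds:
  algae: 1 of 5 neighbours ≥ 1, goes locally extinct.
  copepods: 1 of 4 neighbours < 4, not yet.
  jellies: 1 of 4 neighbours < 3, not yet.
  nudibranchs: 2 of 6 neighbours < 5, not yet.
  oysters: 1 of 5 neighbours < 4, not yet.
Round 3 — no new extinctions; cascade stops.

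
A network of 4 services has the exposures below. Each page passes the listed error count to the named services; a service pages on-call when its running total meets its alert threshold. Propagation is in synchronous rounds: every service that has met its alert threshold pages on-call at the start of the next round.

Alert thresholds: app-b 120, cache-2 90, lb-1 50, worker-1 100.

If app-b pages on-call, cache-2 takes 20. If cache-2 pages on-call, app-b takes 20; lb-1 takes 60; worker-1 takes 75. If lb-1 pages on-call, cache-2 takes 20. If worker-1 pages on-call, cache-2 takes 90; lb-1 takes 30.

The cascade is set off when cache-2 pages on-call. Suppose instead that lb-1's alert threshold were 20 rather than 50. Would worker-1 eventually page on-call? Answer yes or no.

With lb-1's alert threshold at 20:
Round 1 — cache-2 pages on-call (initial).
  app-b: +20 → 20 < 120
  lb-1: +60 → 60 ≥ 20
  worker-1: +75 → 75 < 100
Round 2 — lb-1 pages on-call.
No further pages.

no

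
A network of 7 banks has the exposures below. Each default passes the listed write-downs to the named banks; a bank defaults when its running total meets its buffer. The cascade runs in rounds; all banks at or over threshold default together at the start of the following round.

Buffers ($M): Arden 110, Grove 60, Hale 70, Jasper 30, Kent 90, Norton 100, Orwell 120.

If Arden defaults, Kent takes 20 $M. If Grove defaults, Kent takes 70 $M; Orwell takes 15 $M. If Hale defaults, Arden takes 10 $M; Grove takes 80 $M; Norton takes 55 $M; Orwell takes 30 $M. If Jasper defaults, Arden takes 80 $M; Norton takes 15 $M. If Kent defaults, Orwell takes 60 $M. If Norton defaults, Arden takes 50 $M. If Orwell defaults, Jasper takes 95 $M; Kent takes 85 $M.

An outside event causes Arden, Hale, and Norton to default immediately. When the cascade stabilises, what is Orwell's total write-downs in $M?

105

Round 1 — Arden, Hale, Norton default (initial).
  Grove: +80 → 80 ≥ 60
  Kent: +20 → 20 < 90
  Orwell: +30 → 30 < 120
Round 2 — Grove defaults.
  Kent: +70 → 90 ≥ 90
  Orwell: +15 → 45 < 120
Round 3 — Kent defaults.
  Orwell: +60 → 105 < 120
No further defaults.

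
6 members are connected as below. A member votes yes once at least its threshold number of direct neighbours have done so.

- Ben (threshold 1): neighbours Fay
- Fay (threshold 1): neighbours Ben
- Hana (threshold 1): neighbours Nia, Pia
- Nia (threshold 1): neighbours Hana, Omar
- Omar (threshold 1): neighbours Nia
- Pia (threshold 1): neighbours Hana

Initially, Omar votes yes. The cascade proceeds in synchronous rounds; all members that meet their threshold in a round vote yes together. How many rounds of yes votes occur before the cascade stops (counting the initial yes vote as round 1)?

4

Round 1 — Omar votes yes (initial).
Round 2 — checking thresholds:
  Nia: 1 of 2 neighbours ≥ 1, votes yes.
Round 3 — checking thresholds:
  Hana: 1 of 2 neighbours ≥ 1, votes yes.
Round 4 — checking thresholds:
  Pia: 1 of 1 neighbours ≥ 1, votes yes.
Round 5 — no new yes votes; cascade stops.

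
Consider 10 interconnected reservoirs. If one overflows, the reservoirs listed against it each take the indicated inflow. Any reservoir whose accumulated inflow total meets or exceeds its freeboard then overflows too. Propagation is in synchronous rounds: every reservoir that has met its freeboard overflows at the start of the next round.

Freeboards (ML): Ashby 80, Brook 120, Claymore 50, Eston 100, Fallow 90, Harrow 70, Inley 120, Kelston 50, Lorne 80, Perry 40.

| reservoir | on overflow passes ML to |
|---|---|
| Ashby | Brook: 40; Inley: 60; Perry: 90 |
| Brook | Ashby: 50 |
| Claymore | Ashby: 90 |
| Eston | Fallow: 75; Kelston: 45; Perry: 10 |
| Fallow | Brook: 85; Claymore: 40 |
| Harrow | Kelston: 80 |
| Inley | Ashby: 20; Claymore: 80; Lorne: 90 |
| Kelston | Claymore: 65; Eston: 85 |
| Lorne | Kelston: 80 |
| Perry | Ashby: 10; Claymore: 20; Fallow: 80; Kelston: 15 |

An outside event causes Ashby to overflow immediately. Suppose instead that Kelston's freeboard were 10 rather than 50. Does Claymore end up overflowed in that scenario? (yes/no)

With Kelston's freeboard at 10:
Round 1 — Ashby overflows (initial).
  Brook: +40 → 40 < 120
  Inley: +60 → 60 < 120
  Perry: +90 → 90 ≥ 40
Round 2 — Perry overflows.
  Claymore: +20 → 20 < 50
  Fallow: +80 → 80 < 90
  Kelston: +15 → 15 ≥ 10
Round 3 — Kelston overflows.
  Claymore: +65 → 85 ≥ 50
  Eston: +85 → 85 < 100
Round 4 — Claymore overflows.
No further overflows.

yes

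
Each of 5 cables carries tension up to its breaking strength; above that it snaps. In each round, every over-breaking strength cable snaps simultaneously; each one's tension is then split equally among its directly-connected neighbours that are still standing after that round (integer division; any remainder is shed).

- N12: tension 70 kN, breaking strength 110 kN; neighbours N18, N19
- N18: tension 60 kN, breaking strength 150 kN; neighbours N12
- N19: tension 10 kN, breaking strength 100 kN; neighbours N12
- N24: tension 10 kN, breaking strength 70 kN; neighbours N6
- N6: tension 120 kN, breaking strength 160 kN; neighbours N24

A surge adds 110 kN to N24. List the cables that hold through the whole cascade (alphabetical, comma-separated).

Round 1 — N24 at 120 > 70. N24 snaps.
  N24 sheds 120 kN to N6: 120 each.
    N6: 120+120 = 240 > 160
Round 2 — N6 snaps.
  N6 sheds 240 kN: no online neighbours, lost.
No further breaks.

N12, N18, N19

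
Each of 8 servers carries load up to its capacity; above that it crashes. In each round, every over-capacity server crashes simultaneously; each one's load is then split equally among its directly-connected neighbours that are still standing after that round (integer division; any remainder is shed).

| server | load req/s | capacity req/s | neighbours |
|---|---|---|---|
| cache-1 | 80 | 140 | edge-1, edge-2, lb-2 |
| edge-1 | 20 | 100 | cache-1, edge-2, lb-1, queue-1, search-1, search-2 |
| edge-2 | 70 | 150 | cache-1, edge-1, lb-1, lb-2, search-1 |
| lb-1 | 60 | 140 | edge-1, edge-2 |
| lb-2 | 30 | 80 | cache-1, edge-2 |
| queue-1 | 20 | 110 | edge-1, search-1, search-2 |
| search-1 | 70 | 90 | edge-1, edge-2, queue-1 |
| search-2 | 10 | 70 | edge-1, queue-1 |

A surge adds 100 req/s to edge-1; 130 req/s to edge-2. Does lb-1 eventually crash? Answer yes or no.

Round 1 — edge-1 at 120 > 100; edge-2 at 200 > 150. edge-1, edge-2 crash.
  edge-1 sheds 120 req/s to cache-1, lb-1, queue-1, search-1, search-2: 24 each.
    cache-1: 80+24 = 104 ≤ 140
    lb-1: 60+24 = 84 ≤ 140
    queue-1: 20+24 = 44 ≤ 110
    search-1: 70+24 = 94 > 90
    search-2: 10+24 = 34 ≤ 70
  edge-2 sheds 200 req/s to cache-1, lb-1, lb-2, search-1: 50 each.
    cache-1: 104+50 = 154 > 140
    lb-1: 84+50 = 134 ≤ 140
    lb-2: 30+50 = 80 ≤ 80
    search-1: 94+50 = 144 > 90
Round 2 — cache-1, search-1 crash.
  cache-1 sheds 154 req/s to lb-2: 154 each.
    lb-2: 80+154 = 234 > 80
  search-1 sheds 144 req/s to queue-1: 144 each.
    queue-1: 44+144 = 188 > 110
Round 3 — lb-2, queue-1 crash.
  lb-2 sheds 234 req/s: no online neighbours, lost.
  queue-1 sheds 188 req/s to search-2: 188 each.
    search-2: 34+188 = 222 > 70
Round 4 — search-2 crashes.
  search-2 sheds 222 req/s: no online neighbours, lost.
No further crashes.

no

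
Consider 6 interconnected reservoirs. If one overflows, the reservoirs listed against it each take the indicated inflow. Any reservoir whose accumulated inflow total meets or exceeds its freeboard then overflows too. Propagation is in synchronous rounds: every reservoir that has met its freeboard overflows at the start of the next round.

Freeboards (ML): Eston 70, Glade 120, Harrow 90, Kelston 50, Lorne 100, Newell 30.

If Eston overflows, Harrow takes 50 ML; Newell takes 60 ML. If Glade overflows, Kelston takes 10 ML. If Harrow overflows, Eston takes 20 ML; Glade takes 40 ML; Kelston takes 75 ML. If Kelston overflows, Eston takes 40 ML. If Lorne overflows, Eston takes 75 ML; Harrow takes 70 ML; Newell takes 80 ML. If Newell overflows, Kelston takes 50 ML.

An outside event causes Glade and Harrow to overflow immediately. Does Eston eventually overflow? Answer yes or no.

Round 1 — Glade, Harrow overflow (initial).
  Eston: +20 → 20 < 70
  Kelston: +10+75 → 85 ≥ 50
Round 2 — Kelston overflows.
  Eston: +40 → 60 < 70
No further overflows.

no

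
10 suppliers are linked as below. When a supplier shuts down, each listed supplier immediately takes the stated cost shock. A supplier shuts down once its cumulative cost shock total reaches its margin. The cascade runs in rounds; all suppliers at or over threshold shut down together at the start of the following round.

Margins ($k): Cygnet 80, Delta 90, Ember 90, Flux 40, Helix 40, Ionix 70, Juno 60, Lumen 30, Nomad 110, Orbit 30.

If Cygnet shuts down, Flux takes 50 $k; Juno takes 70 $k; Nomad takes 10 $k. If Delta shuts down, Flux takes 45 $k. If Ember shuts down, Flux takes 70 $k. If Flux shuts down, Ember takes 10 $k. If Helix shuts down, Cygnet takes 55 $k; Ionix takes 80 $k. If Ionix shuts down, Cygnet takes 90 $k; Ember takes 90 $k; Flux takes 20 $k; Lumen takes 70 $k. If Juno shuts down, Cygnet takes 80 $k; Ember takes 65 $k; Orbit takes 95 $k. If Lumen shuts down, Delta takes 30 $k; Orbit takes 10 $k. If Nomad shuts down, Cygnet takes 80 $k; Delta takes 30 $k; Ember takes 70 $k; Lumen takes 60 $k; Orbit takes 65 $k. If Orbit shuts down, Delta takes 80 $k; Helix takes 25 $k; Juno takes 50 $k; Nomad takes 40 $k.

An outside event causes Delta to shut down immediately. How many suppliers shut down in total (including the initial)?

Round 1 — Delta shuts down (initial).
  Flux: +45 → 45 ≥ 40
Round 2 — Flux shuts down.
  Ember: +10 → 10 < 90
No further shutdowns.

2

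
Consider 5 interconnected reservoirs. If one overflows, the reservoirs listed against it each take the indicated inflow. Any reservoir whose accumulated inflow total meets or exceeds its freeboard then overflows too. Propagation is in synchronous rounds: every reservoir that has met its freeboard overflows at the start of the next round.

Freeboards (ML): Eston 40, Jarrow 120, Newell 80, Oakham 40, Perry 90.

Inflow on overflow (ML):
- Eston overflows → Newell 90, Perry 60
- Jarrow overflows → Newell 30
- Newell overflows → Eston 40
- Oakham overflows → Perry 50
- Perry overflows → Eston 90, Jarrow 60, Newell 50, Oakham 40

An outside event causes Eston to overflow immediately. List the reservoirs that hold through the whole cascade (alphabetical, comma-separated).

Jarrow, Oakham, Perry

Round 1 — Eston overflows (initial).
  Newell: +90 → 90 ≥ 80
  Perry: +60 → 60 < 90
Round 2 — Newell overflows.
No further overflows.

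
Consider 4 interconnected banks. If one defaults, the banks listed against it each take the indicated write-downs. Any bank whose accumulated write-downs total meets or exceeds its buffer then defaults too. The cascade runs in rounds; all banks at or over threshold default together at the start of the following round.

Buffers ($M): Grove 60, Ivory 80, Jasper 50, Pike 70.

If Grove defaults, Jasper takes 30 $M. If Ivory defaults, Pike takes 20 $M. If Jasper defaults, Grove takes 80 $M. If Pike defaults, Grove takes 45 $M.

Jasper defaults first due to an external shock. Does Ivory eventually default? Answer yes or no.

no

Round 1 — Jasper defaults (initial).
  Grove: +80 → 80 ≥ 60
Round 2 — Grove defaults.
No further defaults.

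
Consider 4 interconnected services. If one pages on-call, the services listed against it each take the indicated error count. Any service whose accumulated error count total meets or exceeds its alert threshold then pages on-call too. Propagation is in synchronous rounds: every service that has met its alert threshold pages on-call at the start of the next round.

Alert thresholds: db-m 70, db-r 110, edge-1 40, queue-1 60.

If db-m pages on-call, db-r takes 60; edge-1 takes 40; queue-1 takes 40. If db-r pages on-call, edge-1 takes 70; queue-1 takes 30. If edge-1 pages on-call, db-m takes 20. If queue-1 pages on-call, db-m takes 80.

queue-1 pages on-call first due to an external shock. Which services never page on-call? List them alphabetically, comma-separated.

Round 1 — queue-1 pages on-call (initial).
  db-m: +80 → 80 ≥ 70
Round 2 — db-m pages on-call.
  db-r: +60 → 60 < 110
  edge-1: +40 → 40 ≥ 40
Round 3 — edge-1 pages on-call.
No further pages.

db-r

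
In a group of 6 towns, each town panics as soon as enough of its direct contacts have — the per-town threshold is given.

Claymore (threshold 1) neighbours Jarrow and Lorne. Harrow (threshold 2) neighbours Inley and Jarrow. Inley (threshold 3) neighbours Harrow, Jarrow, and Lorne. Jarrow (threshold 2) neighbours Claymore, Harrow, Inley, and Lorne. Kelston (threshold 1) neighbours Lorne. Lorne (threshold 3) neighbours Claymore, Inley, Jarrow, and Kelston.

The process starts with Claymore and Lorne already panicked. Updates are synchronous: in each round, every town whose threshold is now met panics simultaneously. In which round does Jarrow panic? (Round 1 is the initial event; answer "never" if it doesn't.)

2

Round 1 — Claymore, Lorne panic (initial).
Round 2 — checking thresholds:
  Inley: 1 of 3 neighbours < 3, not yet.
  Jarrow: 2 of 4 neighbours ≥ 2, panics.
  Kelston: 1 of 1 neighbours ≥ 1, panics.
Round 3 — no new panics; cascade stops.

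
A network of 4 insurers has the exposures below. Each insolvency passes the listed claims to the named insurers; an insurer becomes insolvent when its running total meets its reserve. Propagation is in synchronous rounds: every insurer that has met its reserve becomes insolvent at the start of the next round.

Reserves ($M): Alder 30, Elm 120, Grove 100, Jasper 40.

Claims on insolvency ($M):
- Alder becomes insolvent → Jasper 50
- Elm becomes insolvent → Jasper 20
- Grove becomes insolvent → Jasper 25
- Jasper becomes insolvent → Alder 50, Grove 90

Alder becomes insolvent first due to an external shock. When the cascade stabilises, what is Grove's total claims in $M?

Round 1 — Alder becomes insolvent (initial).
  Jasper: +50 → 50 ≥ 40
Round 2 — Jasper becomes insolvent.
  Grove: +90 → 90 < 100
No further insolvencies.

90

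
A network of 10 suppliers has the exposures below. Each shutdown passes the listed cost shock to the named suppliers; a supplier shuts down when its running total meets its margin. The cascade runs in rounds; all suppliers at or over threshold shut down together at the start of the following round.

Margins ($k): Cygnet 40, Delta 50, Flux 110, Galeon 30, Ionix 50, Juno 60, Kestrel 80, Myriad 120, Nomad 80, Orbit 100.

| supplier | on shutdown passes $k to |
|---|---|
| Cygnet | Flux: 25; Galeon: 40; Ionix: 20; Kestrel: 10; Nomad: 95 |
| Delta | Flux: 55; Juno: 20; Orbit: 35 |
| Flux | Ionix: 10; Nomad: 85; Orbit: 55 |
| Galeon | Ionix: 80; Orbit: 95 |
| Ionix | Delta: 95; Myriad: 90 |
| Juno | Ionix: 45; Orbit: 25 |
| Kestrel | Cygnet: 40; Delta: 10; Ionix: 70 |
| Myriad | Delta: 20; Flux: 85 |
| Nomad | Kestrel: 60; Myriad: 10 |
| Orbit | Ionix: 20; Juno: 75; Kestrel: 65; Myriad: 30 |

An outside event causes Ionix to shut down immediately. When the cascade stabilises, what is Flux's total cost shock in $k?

55

Round 1 — Ionix shuts down (initial).
  Delta: +95 → 95 ≥ 50
  Myriad: +90 → 90 < 120
Round 2 — Delta shuts down.
  Flux: +55 → 55 < 110
  Juno: +20 → 20 < 60
  Orbit: +35 → 35 < 100
No further shutdowns.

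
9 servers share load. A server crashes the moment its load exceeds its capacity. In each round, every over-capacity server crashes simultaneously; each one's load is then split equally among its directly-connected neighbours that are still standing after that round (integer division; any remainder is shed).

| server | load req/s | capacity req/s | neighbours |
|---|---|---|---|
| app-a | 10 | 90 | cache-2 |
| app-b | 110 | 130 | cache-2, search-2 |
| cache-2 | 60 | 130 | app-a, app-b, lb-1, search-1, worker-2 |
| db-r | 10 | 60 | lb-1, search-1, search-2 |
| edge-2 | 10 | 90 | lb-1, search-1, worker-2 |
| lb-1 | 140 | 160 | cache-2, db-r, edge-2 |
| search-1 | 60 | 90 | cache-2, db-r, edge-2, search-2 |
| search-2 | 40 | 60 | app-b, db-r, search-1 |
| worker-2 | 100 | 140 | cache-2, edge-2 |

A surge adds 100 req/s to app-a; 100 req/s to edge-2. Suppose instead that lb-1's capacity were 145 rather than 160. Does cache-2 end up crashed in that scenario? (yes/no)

yes

With lb-1's capacity at 145:
Round 1 — app-a at 110 > 90; edge-2 at 110 > 90. app-a, edge-2 crash.
  app-a sheds 110 req/s to cache-2: 110 each.
    cache-2: 60+110 = 170 > 130
  edge-2 sheds 110 req/s to lb-1, search-1, worker-2: 36 each (2 lost).
    lb-1: 140+36 = 176 > 145
    search-1: 60+36 = 96 > 90
    worker-2: 100+36 = 136 ≤ 140
Round 2 — cache-2, lb-1, search-1 crash.
  cache-2 sheds 170 req/s to app-b, worker-2: 85 each.
    app-b: 110+85 = 195 > 130
    worker-2: 136+85 = 221 > 140
  lb-1 sheds 176 req/s to db-r: 176 each.
    db-r: 10+176 = 186 > 60
  search-1 sheds 96 req/s to db-r, search-2: 48 each.
    db-r: 186+48 = 234 > 60
    search-2: 40+48 = 88 > 60
Round 3 — app-b, db-r, search-2, worker-2 crash.
  app-b sheds 195 req/s: no online neighbours, lost.
  db-r sheds 234 req/s: no online neighbours, lost.
  search-2 sheds 88 req/s: no online neighbours, lost.
  worker-2 sheds 221 req/s: no online neighbours, lost.
No further crashes.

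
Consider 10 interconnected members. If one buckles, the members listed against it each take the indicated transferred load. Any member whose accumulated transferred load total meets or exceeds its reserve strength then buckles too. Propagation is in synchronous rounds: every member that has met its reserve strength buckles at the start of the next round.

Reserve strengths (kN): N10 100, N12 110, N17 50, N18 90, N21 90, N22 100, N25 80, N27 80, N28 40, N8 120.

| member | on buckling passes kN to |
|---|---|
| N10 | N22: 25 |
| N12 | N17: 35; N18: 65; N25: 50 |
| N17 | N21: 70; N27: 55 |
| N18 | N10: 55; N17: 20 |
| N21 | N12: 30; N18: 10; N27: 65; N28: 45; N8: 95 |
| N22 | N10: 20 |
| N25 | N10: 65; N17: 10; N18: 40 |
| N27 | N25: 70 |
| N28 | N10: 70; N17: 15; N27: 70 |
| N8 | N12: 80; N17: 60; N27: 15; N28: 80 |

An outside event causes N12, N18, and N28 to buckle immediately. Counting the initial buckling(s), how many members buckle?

7

Round 1 — N12, N18, N28 buckle (initial).
  N10: +55+70 → 125 ≥ 100
  N17: +35+20+15 → 70 ≥ 50
  N25: +50 → 50 < 80
  N27: +70 → 70 < 80
Round 2 — N10, N17 buckle.
  N21: +70 → 70 < 90
  N22: +25 → 25 < 100
  N27: +55 → 125 ≥ 80
Round 3 — N27 buckles.
  N25: +70 → 120 ≥ 80
Round 4 — N25 buckles.
No further bucklings.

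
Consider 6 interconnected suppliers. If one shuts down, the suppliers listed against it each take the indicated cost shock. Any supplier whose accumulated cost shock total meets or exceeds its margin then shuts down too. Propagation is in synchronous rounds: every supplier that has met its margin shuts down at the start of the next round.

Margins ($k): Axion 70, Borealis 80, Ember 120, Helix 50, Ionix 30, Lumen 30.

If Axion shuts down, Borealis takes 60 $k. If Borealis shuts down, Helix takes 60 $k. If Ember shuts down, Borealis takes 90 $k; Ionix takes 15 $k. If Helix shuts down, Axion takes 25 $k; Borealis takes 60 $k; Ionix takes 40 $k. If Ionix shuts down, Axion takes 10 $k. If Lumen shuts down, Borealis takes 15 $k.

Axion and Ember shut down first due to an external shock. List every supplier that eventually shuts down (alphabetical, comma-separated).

Round 1 — Axion, Ember shut down (initial).
  Borealis: +60+90 → 150 ≥ 80
  Ionix: +15 → 15 < 30
Round 2 — Borealis shuts down.
  Helix: +60 → 60 ≥ 50
Round 3 — Helix shuts down.
  Ionix: +40 → 55 ≥ 30
Round 4 — Ionix shuts down.
No further shutdowns.

Axion, Borealis, Ember, Helix, Ionix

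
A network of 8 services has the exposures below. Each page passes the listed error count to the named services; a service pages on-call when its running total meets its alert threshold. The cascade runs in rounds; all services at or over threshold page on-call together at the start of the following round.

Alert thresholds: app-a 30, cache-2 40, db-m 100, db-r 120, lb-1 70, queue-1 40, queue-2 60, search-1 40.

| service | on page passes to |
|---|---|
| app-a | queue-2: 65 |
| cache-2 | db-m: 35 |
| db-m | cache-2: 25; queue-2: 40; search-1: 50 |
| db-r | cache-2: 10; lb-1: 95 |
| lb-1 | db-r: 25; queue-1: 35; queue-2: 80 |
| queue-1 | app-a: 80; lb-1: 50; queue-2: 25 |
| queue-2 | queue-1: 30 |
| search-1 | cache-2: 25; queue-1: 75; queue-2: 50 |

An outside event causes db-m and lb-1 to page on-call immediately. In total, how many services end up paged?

7

Round 1 — db-m, lb-1 page on-call (initial).
  cache-2: +25 → 25 < 40
  db-r: +25 → 25 < 120
  queue-1: +35 → 35 < 40
  queue-2: +40+80 → 120 ≥ 60
  search-1: +50 → 50 ≥ 40
Round 2 — queue-2, search-1 page on-call.
  cache-2: +25 → 50 ≥ 40
  queue-1: +30+75 → 140 ≥ 40
Round 3 — cache-2, queue-1 page on-call.
  app-a: +80 → 80 ≥ 30
Round 4 — app-a pages on-call.
No further pages.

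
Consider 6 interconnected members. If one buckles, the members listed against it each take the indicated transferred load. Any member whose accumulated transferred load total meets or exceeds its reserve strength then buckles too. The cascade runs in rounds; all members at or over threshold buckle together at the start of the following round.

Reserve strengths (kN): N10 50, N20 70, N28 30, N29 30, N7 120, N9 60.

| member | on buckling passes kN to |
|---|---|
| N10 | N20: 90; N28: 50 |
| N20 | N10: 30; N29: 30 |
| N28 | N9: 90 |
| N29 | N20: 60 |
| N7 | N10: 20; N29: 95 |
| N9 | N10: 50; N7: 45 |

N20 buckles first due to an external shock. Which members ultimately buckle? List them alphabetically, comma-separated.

Round 1 — N20 buckles (initial).
  N10: +30 → 30 < 50
  N29: +30 → 30 ≥ 30
Round 2 — N29 buckles.
No further bucklings.

N20, N29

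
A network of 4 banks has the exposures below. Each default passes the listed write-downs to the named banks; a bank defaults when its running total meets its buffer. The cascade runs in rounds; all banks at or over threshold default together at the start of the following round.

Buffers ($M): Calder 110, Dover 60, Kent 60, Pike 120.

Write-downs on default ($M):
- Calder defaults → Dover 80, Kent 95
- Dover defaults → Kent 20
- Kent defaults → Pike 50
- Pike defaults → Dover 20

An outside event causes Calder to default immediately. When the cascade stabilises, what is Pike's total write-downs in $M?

50

Round 1 — Calder defaults (initial).
  Dover: +80 → 80 ≥ 60
  Kent: +95 → 95 ≥ 60
Round 2 — Dover, Kent default.
  Pike: +50 → 50 < 120
No further defaults.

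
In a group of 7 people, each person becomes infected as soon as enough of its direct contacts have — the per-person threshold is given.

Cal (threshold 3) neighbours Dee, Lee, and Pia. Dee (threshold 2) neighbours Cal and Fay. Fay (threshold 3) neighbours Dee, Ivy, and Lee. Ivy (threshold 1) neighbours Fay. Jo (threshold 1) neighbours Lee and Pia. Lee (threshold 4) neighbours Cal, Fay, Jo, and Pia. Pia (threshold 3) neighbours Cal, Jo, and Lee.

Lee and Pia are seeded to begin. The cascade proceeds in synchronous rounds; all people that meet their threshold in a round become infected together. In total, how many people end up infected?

Round 1 — Lee, Pia become infected (initial).
Round 2 — checking thresholds:
  Cal: 2 of 3 neighbours < 3, holds.
  Fay: 1 of 3 neighbours < 3, holds.
  Jo: 2 of 2 neighbours ≥ 1, becomes infected.
Round 3 — no new infections; cascade stops.

3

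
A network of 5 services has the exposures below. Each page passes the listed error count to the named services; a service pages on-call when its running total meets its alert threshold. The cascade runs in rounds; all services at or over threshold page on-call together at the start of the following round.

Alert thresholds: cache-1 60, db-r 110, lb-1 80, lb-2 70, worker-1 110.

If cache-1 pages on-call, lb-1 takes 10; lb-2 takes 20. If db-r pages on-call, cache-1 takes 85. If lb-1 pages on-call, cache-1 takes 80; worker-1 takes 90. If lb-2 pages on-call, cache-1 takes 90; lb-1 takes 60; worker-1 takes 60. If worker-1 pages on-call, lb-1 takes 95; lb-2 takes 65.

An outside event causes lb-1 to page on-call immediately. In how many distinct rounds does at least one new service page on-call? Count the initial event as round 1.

Round 1 — lb-1 pages on-call (initial).
  cache-1: +80 → 80 ≥ 60
  worker-1: +90 → 90 < 110
Round 2 — cache-1 pages on-call.
  lb-2: +20 → 20 < 70
No further pages.

2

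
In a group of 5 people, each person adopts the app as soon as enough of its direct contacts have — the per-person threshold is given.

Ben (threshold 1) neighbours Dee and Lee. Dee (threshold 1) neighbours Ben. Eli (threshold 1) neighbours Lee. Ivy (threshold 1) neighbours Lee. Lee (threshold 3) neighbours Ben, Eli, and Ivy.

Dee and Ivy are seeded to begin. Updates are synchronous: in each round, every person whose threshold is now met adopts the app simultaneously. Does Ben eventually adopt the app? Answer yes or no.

Round 1 — Dee, Ivy adopt the app (initial).
Round 2 — checking thresholds:
  Ben: 1 of 2 neighbours ≥ 1, adopts the app.
  Lee: 1 of 3 neighbours < 3, not yet.
Round 3 — no new adoptions; cascade stops.

yes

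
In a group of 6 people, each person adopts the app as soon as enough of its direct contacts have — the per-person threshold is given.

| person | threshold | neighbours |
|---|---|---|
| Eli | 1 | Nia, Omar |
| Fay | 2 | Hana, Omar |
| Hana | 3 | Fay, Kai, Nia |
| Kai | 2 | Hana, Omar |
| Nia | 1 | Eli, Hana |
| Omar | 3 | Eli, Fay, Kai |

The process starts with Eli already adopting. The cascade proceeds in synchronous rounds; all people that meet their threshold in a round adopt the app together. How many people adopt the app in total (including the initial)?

2

Round 1 — Eli adopts the app (initial).
Round 2 — checking thresholds:
  Nia: 1 of 2 neighbours ≥ 1, adopts the app.
  Omar: 1 of 3 neighbours < 3, below threshold.
Round 3 — no new adoptions; cascade stops.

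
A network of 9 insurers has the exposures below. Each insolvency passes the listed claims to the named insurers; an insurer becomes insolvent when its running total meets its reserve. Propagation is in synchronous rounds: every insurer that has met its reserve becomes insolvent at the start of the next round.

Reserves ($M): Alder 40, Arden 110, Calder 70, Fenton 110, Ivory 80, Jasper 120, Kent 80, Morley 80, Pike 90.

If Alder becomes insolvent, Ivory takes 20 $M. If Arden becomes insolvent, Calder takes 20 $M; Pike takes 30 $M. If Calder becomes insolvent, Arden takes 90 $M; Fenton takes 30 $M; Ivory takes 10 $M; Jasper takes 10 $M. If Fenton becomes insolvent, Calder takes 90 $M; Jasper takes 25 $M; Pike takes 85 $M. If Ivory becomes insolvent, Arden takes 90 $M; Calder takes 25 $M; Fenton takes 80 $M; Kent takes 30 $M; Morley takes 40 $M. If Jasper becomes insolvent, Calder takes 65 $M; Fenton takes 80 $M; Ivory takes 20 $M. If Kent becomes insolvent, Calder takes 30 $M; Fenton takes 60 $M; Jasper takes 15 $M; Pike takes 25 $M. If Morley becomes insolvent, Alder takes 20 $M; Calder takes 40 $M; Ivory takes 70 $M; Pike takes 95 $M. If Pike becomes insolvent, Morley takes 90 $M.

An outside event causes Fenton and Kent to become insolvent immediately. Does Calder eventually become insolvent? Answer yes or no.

Round 1 — Fenton, Kent become insolvent (initial).
  Calder: +90+30 → 120 ≥ 70
  Jasper: +25+15 → 40 < 120
  Pike: +85+25 → 110 ≥ 90
Round 2 — Calder, Pike become insolvent.
  Arden: +90 → 90 < 110
  Ivory: +10 → 10 < 80
  Jasper: +10 → 50 < 120
  Morley: +90 → 90 ≥ 80
Round 3 — Morley becomes insolvent.
  Alder: +20 → 20 < 40
  Ivory: +70 → 80 ≥ 80
Round 4 — Ivory becomes insolvent.
  Arden: +90 → 180 ≥ 110
Round 5 — Arden becomes insolvent.
No further insolvencies.

yes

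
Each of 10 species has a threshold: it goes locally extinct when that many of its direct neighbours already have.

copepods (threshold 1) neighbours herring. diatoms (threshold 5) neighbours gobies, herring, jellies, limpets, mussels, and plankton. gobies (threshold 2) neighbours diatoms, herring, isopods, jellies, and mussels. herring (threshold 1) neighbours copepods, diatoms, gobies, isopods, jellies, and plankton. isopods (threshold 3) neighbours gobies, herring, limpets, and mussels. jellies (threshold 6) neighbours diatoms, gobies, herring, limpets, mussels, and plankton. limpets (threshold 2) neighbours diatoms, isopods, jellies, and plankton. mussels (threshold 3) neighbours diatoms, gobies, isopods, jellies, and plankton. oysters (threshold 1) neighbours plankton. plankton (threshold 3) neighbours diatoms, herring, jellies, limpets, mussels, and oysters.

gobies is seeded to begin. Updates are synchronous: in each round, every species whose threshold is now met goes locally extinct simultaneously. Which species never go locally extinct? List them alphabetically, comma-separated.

Round 1 — gobies goes locally extinct (initial).
Round 2 — checking thresholds:
  diatoms: 1 of 6 neighbours < 5, holds.
  herring: 1 of 6 neighbours ≥ 1, goes locally extinct.
  isopods: 1 of 4 neighbours < 3, holds.
  jellies: 1 of 6 neighbours < 6, holds.
  mussels: 1 of 5 neighbours < 3, holds.
Round 3 — checking thresholds:
  copepods: 1 of 1 neighbours ≥ 1, goes locally extinct.
  diatoms: 2 of 6 neighbours < 5, holds.
  isopods: 2 of 4 neighbours < 3, holds.
  jellies: 2 of 6 neighbours < 6, holds.
  mussels: 1 of 5 neighbours < 3, holds.
  plankton: 1 of 6 neighbours < 3, holds.
Round 4 — no new extinctions; cascade stops.

diatoms, isopods, jellies, limpets, mussels, oysters, plankton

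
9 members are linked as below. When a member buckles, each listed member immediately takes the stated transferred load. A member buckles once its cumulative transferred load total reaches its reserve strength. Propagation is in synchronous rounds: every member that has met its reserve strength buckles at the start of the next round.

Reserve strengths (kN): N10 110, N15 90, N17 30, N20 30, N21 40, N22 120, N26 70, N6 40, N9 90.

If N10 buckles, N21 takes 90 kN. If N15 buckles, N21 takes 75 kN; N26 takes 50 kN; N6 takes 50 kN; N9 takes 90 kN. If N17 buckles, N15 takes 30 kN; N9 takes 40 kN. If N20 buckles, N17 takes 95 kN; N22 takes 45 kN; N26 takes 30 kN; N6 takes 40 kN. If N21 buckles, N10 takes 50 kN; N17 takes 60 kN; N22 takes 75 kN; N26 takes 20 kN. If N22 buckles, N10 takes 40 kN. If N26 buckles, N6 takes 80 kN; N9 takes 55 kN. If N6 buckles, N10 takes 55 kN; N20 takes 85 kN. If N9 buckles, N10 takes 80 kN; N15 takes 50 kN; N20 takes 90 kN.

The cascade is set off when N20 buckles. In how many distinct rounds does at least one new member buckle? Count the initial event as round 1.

2

Round 1 — N20 buckles (initial).
  N17: +95 → 95 ≥ 30
  N22: +45 → 45 < 120
  N26: +30 → 30 < 70
  N6: +40 → 40 ≥ 40
Round 2 — N17, N6 buckle.
  N10: +55 → 55 < 110
  N15: +30 → 30 < 90
  N9: +40 → 40 < 90
No further bucklings.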